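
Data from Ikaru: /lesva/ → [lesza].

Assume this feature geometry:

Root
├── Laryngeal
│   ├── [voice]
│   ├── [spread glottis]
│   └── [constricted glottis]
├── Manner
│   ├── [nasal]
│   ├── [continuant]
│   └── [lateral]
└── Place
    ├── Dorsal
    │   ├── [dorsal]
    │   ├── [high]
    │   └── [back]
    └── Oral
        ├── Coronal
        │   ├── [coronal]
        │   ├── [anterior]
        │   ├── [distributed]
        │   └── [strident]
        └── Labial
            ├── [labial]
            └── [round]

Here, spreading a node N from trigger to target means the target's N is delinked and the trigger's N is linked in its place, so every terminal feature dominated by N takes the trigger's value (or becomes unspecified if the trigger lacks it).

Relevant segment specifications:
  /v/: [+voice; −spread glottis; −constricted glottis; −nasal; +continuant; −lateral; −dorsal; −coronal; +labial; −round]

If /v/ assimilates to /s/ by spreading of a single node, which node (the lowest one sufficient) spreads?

Oral

Comparing /v/ with its surface form [z], the features that change are [labial], [round], [coronal], [anterior], [distributed], [strident].
In this geometry the lowest node dominating all of them is Oral: every daughter of Oral dominates only a proper subset, so no lower node suffices.
If Oral spreads, every terminal under it takes /s/'s value, producing [z] as observed.
[voice], a feature on which the two segments disagree outside Oral, is unchanged — nothing dominating it spread, and Oral is the minimal sufficient constituent.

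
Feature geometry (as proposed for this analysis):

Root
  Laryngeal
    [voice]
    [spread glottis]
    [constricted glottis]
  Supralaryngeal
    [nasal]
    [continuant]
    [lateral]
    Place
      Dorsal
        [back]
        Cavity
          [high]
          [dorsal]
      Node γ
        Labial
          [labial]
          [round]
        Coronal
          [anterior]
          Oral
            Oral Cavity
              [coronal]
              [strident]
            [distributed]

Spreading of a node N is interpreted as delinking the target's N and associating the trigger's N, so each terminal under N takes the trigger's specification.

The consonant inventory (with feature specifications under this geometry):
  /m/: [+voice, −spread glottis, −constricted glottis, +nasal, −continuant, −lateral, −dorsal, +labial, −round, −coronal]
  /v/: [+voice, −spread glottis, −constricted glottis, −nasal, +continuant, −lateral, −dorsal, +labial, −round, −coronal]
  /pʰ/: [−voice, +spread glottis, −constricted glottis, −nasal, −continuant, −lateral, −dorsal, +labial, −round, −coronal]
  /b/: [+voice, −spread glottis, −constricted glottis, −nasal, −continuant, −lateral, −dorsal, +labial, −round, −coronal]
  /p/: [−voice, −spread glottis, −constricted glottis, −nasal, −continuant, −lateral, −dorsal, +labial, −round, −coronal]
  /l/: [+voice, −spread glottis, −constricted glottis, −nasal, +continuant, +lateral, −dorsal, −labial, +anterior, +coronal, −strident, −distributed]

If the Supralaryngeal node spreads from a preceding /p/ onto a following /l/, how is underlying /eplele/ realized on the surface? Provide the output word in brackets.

Supralaryngeal immediately or transitively dominates [nasal], [continuant], [lateral], [back], [high], [dorsal], [labial], [round], [anterior], [coronal], [strident], [distributed].
After delinking /l/'s Supralaryngeal and linking /p/'s, the affected terminals become [−nasal], [−continuant], [−lateral], [−dorsal], [+labial], [−round], [−coronal]; [voice], [spread glottis], [constricted glottis] (outside Supralaryngeal) are retained from /l/.
This feature bundle is that of [b], so /eplele/ surfaces as [epbele].

[epbele]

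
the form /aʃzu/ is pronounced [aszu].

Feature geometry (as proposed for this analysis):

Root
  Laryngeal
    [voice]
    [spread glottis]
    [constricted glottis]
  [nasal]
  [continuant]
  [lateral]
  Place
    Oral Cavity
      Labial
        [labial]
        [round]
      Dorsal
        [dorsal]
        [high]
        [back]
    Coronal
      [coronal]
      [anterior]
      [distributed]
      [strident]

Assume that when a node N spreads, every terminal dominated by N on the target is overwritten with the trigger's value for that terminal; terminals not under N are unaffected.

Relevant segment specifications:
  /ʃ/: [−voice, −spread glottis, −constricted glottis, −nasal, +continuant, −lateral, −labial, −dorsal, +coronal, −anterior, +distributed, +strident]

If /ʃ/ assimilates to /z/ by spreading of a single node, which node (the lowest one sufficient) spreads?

Coronal

/ʃ/ and [s] differ in [anterior], [distributed]; every other specified feature is identical.
Tracing each changed feature up the tree, the paths first meet at Coronal; any lower node misses at least one of them.
Delinking /ʃ/'s Coronal and associating /z/'s Coronal gives precisely the feature bundle of [s].
[voice], a feature on which the two segments disagree outside Coronal, is unchanged — nothing dominating it spread, and Coronal is the minimal sufficient constituent.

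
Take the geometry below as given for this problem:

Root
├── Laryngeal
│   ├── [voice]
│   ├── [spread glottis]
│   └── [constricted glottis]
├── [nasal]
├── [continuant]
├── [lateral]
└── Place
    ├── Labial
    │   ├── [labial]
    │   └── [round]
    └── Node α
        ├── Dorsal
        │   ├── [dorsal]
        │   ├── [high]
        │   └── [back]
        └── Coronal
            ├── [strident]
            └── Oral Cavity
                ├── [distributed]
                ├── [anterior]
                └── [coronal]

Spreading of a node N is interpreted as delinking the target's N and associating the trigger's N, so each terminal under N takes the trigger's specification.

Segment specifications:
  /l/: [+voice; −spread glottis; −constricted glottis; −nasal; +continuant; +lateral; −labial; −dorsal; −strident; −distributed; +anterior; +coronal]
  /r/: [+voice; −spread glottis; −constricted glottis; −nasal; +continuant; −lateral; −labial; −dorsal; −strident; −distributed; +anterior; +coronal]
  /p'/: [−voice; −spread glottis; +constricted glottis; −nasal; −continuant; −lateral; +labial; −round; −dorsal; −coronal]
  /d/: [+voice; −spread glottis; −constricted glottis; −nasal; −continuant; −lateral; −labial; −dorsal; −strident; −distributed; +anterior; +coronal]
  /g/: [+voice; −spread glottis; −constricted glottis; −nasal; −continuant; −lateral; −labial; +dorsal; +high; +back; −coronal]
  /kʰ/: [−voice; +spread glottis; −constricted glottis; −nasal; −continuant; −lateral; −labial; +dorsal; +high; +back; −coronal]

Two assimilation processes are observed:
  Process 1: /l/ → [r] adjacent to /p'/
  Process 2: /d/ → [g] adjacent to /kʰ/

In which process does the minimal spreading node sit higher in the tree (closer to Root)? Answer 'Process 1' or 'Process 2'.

Process 1 alters [lateral]; the lowest dominating node is [lateral] (depth 1 from Root).
Process 2 alters [coronal], [anterior], [distributed], [strident], [dorsal], [high], [back]; the lowest common ancestor is Node α (depth 2 from Root).
[lateral] is closer to Root than Node α, so Process 1 spreads the higher node.

Process 1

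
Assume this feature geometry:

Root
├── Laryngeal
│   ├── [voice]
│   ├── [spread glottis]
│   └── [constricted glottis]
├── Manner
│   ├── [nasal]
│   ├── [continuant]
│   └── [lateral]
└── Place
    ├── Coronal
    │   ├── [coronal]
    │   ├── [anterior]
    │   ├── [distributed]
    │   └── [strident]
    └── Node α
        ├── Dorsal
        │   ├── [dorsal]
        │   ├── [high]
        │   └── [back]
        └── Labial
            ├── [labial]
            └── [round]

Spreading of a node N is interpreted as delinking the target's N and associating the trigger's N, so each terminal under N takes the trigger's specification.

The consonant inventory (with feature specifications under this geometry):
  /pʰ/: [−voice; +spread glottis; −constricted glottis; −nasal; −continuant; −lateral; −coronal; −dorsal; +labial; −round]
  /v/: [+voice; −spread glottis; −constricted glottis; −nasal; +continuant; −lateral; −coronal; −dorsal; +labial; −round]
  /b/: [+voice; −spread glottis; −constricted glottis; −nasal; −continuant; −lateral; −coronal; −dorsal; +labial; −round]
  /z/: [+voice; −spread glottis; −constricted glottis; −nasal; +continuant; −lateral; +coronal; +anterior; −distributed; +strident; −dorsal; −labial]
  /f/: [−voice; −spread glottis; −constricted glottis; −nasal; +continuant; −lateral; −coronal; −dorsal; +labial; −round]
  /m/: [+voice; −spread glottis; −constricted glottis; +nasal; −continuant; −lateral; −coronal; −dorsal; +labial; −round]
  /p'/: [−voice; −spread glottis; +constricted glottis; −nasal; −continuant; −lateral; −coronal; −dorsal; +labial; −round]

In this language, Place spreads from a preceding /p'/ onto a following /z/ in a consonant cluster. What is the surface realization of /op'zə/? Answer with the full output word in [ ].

Place immediately or transitively dominates [coronal], [anterior], [distributed], [strident], [dorsal], [high], [back], [labial], [round].
Spreading Place from /p'/ onto /z/ replaces those values with /p'/'s: [−coronal], [−dorsal], [+labial], [−round]. Features outside Place ([voice], [spread glottis], [constricted glottis], …) stay as in /z/.
Among the inventory, only /v/ has exactly this specification, giving the surface form [op'və].

[op'və]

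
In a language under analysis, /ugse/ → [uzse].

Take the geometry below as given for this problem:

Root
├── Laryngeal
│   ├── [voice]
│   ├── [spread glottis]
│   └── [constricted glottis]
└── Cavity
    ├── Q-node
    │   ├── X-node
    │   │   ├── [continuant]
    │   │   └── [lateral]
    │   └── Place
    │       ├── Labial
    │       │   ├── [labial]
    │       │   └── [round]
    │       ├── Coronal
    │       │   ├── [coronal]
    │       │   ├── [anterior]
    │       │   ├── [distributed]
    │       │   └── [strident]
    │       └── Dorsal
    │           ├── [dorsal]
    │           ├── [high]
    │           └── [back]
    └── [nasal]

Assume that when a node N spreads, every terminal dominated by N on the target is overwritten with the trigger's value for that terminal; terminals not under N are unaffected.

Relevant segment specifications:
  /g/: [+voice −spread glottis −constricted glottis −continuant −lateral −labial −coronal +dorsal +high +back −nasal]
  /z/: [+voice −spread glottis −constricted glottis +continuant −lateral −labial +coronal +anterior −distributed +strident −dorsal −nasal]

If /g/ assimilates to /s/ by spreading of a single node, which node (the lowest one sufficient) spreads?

The alternation /g/ → [z] changes [continuant], [coronal], [anterior], [distributed], [strident], [dorsal], [high], [back] and nothing else.
Tracing each changed feature up the tree, the paths first meet at Q-node; any lower node misses at least one of them.
Spreading Q-node from /s/ overwrites each of those terminals with /s/'s values, yielding exactly [z].
[voice] stays as in /g/ although /s/ differs there, so no node dominating it spread; among the remaining candidates Q-node is the lowest that derives the output.

Q-node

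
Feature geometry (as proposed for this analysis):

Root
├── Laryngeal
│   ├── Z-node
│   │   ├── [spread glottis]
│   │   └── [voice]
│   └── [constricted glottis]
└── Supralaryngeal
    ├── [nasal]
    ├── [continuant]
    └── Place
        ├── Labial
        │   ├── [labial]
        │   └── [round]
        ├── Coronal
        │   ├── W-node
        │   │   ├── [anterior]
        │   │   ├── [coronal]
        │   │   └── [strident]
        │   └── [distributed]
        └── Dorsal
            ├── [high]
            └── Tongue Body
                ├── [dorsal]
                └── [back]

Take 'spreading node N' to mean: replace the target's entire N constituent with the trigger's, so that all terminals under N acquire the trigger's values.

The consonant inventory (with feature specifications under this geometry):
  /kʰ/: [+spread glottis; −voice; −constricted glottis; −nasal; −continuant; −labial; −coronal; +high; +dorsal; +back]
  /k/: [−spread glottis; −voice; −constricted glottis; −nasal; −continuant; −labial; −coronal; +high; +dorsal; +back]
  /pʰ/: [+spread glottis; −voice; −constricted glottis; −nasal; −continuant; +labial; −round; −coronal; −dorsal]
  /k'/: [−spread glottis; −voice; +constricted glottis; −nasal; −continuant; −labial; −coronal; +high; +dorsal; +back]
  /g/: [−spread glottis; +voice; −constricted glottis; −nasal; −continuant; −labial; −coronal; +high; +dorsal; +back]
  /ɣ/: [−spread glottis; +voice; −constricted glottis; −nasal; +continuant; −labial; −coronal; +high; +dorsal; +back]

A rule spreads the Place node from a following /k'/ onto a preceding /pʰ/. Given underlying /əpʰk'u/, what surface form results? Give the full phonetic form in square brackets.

Terminals under Place in this geometry: [labial], [round], [anterior], [coronal], [strident], [distributed], [high], [dorsal], [back].
After delinking /pʰ/'s Place and linking /k'/'s, the affected terminals become [−labial], [−coronal], [+high], [+dorsal], [+back]; [spread glottis], [voice], [constricted glottis], … (outside Place) are retained from /pʰ/.
Among the inventory, only /kʰ/ has exactly this specification, giving the surface form [əkʰk'u].

[əkʰk'u]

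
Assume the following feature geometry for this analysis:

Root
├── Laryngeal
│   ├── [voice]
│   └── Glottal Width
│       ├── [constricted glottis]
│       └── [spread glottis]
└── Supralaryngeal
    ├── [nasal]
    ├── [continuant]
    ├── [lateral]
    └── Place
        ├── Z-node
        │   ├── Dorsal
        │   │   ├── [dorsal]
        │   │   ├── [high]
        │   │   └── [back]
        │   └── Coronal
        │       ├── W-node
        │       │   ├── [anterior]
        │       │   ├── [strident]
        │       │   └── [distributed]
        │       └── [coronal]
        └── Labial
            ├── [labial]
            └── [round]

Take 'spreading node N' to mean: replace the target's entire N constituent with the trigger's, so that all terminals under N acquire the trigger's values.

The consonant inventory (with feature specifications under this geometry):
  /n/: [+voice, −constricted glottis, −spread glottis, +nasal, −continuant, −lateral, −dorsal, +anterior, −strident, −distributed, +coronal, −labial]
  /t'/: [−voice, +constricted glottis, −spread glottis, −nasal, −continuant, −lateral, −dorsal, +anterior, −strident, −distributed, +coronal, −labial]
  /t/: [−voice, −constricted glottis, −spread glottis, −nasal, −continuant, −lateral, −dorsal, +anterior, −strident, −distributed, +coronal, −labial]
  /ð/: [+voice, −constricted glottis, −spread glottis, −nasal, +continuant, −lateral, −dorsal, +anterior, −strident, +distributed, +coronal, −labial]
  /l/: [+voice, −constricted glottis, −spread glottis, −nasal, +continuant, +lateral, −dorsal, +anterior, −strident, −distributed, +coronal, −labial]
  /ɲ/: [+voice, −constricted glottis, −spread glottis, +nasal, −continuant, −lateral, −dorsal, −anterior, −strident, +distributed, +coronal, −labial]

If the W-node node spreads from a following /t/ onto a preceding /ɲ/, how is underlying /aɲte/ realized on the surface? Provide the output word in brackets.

W-node immediately or transitively dominates [anterior], [strident], [distributed].
The target acquires /t/'s values for everything under W-node — [+anterior], [−strident], [−distributed] — while keeping its own [voice], [constricted glottis], [spread glottis], ….
This feature bundle is that of [n], so /aɲte/ surfaces as [ante].

[ante]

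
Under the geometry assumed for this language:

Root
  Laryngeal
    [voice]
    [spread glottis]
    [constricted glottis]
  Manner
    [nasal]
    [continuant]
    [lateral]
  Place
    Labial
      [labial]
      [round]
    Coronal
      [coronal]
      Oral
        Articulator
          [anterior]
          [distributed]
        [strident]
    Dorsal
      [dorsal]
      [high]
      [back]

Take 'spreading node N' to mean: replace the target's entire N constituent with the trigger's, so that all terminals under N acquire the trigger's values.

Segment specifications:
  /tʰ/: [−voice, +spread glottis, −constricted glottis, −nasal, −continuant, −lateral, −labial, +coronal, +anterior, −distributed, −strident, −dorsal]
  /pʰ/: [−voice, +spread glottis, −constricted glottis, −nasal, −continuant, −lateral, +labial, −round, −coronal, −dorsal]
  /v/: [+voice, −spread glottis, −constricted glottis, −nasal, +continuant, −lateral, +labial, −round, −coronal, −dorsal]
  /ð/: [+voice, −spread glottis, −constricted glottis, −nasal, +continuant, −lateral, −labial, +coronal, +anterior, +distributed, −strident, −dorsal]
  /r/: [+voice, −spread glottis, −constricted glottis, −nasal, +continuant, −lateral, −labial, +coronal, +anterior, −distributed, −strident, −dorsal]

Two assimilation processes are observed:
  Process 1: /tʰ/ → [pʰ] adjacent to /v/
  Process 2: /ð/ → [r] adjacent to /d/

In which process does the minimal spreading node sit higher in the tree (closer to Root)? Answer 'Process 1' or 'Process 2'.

In Process 1, [labial], [round], [coronal], [anterior], [distributed], [strident] change, so the minimal spreading node is Place at depth 1.
Process 2 alters [distributed]; the lowest dominating node is [distributed] (depth 5 from Root).
Depth 1 < depth 5; Process 1 involves the structurally higher constituent Place.

Process 1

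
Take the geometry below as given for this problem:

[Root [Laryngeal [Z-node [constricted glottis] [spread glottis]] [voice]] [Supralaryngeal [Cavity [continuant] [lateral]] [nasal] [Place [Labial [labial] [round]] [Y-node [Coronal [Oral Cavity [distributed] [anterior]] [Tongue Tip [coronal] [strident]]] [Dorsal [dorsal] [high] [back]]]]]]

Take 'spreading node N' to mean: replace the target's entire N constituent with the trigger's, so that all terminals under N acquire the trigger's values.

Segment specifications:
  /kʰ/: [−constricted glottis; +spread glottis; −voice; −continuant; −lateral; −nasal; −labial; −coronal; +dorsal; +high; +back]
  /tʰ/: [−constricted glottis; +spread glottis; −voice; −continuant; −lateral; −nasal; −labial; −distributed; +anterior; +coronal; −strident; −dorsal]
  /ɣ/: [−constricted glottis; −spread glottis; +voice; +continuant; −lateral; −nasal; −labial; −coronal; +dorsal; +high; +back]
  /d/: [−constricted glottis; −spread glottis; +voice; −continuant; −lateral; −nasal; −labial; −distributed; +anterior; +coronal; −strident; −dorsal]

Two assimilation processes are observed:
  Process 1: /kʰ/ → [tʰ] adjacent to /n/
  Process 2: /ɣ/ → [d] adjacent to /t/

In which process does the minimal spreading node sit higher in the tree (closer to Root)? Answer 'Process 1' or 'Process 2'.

Process 2

In Process 1, [coronal], [anterior], [distributed], [strident], [dorsal], [high], [back] change, so the minimal spreading node is Y-node at depth 3.
Process 2: the features that change are [continuant], [coronal], [anterior], [distributed], [strident], [dorsal], [high], [back]; the minimal node is Supralaryngeal (depth 1).
Depth 1 < depth 3; Process 2 involves the structurally higher constituent Supralaryngeal.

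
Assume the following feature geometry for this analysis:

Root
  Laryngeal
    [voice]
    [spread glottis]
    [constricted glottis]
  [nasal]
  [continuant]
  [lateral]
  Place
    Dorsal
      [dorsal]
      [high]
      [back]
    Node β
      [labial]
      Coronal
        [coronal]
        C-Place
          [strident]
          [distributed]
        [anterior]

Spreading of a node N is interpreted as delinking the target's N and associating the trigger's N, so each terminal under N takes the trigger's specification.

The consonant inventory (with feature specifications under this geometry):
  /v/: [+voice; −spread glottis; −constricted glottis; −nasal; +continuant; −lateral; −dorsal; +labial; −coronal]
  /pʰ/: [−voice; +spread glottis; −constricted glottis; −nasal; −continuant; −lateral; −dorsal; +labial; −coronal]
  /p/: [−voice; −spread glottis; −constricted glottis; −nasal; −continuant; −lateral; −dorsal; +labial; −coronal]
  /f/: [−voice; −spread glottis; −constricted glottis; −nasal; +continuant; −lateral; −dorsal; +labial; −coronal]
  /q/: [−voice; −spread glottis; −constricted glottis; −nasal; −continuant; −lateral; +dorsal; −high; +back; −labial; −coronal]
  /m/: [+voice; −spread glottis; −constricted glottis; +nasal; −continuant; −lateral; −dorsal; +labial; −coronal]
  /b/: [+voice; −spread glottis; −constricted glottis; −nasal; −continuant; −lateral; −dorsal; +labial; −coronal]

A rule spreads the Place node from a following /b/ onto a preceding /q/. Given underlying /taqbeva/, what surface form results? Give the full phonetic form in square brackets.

The Place node dominates the terminals [dorsal], [high], [back], [labial], [coronal], [strident], [distributed], [anterior].
After delinking /q/'s Place and linking /b/'s, the affected terminals become [−dorsal], [+labial], [−coronal]; [voice], [spread glottis], [constricted glottis], … (outside Place) are retained from /q/.
The resulting bundle matches /p/ in the inventory; substituting it for /q/ gives [tapbeva].

[tapbeva]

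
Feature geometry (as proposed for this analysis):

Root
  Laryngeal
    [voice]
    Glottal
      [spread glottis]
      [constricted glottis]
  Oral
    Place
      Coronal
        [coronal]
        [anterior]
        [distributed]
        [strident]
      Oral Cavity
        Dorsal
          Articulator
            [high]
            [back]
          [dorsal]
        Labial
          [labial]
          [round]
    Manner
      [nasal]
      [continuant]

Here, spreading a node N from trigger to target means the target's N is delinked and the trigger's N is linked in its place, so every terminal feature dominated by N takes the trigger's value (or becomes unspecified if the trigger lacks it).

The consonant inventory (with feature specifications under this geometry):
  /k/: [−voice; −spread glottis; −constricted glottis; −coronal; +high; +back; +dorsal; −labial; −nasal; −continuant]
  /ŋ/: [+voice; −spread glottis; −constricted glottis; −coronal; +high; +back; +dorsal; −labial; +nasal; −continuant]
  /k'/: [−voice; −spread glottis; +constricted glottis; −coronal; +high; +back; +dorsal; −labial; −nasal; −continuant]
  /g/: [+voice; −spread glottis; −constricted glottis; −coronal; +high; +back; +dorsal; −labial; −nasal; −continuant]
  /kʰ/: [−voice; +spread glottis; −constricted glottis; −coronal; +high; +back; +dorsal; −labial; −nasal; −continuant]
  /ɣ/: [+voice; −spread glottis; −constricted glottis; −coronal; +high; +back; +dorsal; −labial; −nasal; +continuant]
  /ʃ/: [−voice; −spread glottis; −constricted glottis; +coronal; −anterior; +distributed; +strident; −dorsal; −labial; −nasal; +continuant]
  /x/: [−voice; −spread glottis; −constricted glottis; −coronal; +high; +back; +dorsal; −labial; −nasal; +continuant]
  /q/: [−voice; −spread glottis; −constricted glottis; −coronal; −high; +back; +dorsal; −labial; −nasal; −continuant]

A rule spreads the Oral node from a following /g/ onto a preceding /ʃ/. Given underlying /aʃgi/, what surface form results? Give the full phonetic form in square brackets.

[akgi]

Oral immediately or transitively dominates [coronal], [anterior], [distributed], [strident], [high], [back], [dorsal], [labial], [round], [nasal], [continuant].
After delinking /ʃ/'s Oral and linking /g/'s, the affected terminals become [−coronal], [+high], [+back], [+dorsal], [−labial], [−nasal], [−continuant]; [voice], [spread glottis], [constricted glottis] (outside Oral) are retained from /ʃ/.
The resulting bundle matches /k/ in the inventory; substituting it for /ʃ/ gives [akgi].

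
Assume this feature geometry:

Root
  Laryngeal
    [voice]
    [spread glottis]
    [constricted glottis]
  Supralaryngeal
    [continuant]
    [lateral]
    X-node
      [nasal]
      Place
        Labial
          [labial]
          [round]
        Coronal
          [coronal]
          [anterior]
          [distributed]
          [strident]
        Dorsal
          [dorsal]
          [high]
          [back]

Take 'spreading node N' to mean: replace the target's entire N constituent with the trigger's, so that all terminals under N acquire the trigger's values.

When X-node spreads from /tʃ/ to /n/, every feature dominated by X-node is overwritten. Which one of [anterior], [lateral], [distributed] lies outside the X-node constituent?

[lateral]

The terminals dominated by X-node are [nasal], [labial], [round], [coronal], [anterior], [distributed], [strident], [dorsal], [high], [back].
Spreading X-node replaces [anterior], [distributed] with the trigger's values, since each sits inside the X-node constituent.
But [lateral] is a dependent of Supralaryngeal, outside X-node; it is therefore untouched by the spreading.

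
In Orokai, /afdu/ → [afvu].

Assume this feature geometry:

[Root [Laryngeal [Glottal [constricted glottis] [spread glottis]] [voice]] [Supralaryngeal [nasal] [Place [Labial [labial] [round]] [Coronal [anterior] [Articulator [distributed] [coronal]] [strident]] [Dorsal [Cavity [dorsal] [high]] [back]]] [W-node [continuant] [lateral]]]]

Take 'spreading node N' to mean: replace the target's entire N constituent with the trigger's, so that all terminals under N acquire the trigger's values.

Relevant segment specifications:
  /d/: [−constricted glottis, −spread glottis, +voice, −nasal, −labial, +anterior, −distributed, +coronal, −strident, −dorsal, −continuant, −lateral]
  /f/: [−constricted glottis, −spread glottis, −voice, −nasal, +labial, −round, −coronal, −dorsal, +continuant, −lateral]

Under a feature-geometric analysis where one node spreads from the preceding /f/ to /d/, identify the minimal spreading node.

Supralaryngeal

Comparing /d/ with its surface form [v], the features that change are [continuant], [labial], [round], [coronal], [anterior], [distributed], [strident].
Tracing each changed feature up the tree, the paths first meet at Supralaryngeal; any lower node misses at least one of them.
Delinking /d/'s Supralaryngeal and associating /f/'s Supralaryngeal gives precisely the feature bundle of [v].
[voice] — on which /f/ differs from /d/ — is unchanged, so Root cannot have spread; the constituent is no larger than Supralaryngeal.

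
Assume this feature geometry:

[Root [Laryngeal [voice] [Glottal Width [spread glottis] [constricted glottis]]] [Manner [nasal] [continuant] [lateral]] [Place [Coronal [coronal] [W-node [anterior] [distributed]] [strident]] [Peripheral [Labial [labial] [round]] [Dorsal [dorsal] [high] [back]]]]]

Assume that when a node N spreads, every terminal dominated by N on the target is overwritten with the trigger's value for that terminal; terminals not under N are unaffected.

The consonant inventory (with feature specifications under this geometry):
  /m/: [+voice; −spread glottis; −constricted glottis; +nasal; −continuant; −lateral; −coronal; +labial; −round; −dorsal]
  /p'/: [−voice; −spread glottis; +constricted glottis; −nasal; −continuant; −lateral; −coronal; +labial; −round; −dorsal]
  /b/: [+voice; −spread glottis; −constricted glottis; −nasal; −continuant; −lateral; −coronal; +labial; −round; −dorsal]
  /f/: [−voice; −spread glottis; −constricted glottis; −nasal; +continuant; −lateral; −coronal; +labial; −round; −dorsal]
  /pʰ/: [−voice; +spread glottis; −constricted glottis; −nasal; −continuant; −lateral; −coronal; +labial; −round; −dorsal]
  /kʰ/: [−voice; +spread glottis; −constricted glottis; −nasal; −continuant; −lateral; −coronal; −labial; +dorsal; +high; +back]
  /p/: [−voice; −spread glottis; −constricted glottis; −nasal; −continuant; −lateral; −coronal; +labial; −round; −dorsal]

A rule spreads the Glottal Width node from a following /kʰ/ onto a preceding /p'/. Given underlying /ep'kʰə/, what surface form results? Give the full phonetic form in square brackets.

The Glottal Width node dominates the terminals [spread glottis], [constricted glottis].
The target acquires /kʰ/'s values for everything under Glottal Width — [+spread glottis], [−constricted glottis] — while keeping its own [voice], [nasal], [continuant], ….
The resulting bundle matches /pʰ/ in the inventory; substituting it for /p'/ gives [epʰkʰə].

[epʰkʰə]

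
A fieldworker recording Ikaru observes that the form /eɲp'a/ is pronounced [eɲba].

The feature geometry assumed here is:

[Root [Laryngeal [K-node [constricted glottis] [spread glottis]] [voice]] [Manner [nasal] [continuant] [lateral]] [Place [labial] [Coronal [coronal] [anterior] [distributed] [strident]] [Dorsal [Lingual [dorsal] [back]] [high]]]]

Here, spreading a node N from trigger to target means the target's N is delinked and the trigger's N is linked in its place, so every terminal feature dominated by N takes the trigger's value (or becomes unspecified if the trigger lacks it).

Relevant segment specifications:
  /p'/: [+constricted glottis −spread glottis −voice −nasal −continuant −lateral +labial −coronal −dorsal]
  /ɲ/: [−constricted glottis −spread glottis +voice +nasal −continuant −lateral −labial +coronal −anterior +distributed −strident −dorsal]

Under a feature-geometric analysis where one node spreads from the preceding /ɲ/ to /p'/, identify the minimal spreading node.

Comparing /p'/ with its surface form [b], the features that change are [voice], [constricted glottis].
These terminals are all dominated by Laryngeal, and no proper subconstituent of Laryngeal covers them all; Laryngeal is their lowest common ancestor.
Delinking /p'/'s Laryngeal and associating /ɲ/'s Laryngeal gives precisely the feature bundle of [b].
Since [coronal], [nasal] are preserved even though /ɲ/ disagrees there, no node above Laryngeal spread.

Laryngeal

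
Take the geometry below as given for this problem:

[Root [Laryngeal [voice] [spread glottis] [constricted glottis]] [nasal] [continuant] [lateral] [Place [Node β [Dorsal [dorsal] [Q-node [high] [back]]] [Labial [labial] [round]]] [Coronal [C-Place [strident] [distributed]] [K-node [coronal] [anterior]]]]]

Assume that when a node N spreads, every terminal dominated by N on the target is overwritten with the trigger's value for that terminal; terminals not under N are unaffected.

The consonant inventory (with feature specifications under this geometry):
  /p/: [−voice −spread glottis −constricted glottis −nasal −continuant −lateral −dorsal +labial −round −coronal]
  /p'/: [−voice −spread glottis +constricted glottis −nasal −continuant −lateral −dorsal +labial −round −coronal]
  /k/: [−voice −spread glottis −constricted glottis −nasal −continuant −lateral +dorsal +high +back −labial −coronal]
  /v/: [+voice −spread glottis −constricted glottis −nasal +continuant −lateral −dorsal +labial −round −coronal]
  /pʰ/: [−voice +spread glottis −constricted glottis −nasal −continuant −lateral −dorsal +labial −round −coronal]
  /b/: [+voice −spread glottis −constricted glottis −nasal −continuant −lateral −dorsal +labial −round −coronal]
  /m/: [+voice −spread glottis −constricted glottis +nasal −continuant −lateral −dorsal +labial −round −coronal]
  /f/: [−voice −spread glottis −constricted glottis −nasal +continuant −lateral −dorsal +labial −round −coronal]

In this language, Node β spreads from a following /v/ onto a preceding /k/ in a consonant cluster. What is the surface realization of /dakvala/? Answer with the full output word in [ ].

Node β immediately or transitively dominates [dorsal], [high], [back], [labial], [round].
The target acquires /v/'s values for everything under Node β — [−dorsal], [+labial], [−round] — while keeping its own [voice], [spread glottis], [constricted glottis], ….
This feature bundle is that of [p], so /dakvala/ surfaces as [dapvala].

[dapvala]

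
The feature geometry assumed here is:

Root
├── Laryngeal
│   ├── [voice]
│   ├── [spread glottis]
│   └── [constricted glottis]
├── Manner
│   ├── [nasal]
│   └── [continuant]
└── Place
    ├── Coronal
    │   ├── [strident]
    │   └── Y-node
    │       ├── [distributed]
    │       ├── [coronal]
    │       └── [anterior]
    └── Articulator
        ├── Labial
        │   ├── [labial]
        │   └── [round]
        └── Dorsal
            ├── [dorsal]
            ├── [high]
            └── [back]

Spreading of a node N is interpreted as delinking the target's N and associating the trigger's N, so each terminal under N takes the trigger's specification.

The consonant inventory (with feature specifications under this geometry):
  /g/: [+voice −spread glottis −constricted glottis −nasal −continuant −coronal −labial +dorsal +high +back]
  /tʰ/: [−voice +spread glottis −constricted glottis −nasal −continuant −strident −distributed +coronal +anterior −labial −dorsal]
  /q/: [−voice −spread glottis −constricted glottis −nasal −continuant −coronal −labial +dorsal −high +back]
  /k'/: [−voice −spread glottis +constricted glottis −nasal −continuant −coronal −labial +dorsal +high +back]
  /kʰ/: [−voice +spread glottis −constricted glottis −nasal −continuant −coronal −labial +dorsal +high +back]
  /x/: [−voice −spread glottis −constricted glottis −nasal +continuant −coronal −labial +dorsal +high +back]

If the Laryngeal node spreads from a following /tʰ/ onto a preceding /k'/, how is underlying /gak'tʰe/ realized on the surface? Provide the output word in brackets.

[gakʰtʰe]

Terminals under Laryngeal in this geometry: [voice], [spread glottis], [constricted glottis].
After delinking /k'/'s Laryngeal and linking /tʰ/'s, the affected terminals become [−voice], [+spread glottis], [−constricted glottis]; [nasal], [continuant], [coronal], … (outside Laryngeal) are retained from /k'/.
Among the inventory, only /kʰ/ has exactly this specification, giving the surface form [gakʰtʰe].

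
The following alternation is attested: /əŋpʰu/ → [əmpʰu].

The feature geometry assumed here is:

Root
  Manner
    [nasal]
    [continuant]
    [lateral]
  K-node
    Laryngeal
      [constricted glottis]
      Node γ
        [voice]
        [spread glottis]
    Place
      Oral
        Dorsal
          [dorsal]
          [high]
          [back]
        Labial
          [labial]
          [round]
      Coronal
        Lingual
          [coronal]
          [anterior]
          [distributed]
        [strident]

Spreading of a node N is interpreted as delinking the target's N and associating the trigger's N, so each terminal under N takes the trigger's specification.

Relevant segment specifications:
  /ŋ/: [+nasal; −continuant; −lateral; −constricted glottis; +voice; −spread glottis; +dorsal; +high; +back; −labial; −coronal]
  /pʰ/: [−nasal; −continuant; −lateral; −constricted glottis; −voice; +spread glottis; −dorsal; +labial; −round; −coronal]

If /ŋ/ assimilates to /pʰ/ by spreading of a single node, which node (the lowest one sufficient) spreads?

Oral

/ŋ/ and [m] differ in [labial], [round], [dorsal], [high], [back]; every other specified feature is identical.
Tracing each changed feature up the tree, the paths first meet at Oral; any lower node misses at least one of them.
Delinking /ŋ/'s Oral and associating /pʰ/'s Oral gives precisely the feature bundle of [m].
[spread glottis], [voice] stay as in /ŋ/ although /pʰ/ differs there, so no node dominating them spread; among the remaining candidates Oral is the lowest that derives the output.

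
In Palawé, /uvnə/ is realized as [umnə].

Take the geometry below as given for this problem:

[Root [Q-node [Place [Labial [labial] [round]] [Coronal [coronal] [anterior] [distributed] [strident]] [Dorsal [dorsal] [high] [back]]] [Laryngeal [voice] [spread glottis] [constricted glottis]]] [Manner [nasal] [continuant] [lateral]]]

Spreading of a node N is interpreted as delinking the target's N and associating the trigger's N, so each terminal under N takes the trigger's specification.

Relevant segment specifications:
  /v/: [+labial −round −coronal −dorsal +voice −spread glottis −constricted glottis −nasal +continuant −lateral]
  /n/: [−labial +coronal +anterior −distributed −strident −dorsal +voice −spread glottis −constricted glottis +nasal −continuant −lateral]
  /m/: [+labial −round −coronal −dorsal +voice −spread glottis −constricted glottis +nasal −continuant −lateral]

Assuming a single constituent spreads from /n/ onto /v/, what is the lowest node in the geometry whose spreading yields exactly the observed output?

Feature comparison: [nasal], [continuant] differ between /v/ and [m]; the remaining terminals match.
Tracing each changed feature up the tree, the paths first meet at Manner; any lower node misses at least one of them.
If Manner spreads, every terminal under it takes /n/'s value, producing [m] as observed.
[labial], [coronal] — on which /n/ differs from /v/ — are unchanged, so Root cannot have spread; the constituent is no larger than Manner.

Manner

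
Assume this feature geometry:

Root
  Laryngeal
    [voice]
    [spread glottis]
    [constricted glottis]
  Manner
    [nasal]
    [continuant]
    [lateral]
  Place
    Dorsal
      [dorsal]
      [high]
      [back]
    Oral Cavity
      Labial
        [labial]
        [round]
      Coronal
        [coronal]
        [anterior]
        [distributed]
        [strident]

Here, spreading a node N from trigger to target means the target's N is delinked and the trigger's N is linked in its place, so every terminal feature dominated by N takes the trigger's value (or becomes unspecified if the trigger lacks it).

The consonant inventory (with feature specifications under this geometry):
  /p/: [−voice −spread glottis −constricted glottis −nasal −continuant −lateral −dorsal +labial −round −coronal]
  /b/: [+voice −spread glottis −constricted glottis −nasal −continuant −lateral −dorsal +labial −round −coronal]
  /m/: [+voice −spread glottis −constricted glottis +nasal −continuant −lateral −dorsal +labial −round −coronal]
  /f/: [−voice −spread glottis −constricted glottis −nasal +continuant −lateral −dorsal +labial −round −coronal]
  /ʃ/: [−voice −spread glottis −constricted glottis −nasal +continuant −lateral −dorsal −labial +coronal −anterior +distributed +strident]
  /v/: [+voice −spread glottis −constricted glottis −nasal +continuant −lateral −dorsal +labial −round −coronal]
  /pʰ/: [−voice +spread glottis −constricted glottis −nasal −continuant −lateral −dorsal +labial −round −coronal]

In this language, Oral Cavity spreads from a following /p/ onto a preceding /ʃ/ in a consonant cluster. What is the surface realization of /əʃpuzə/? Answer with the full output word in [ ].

The Oral Cavity node dominates the terminals [labial], [round], [coronal], [anterior], [distributed], [strident].
Spreading Oral Cavity from /p/ onto /ʃ/ replaces those values with /p/'s: [+labial], [−round], [−coronal]. Features outside Oral Cavity ([voice], [spread glottis], [constricted glottis], …) stay as in /ʃ/.
This feature bundle is that of [f], so /əʃpuzə/ surfaces as [əfpuzə].

[əfpuzə]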